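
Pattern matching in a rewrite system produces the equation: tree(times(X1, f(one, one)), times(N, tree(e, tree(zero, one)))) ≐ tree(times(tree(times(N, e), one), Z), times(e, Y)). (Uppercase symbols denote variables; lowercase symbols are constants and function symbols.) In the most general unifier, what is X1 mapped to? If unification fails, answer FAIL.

tree(times(e, e), one)

Decompose tree/2: times(X1, f(one, one)) ≐ times(tree(times(N, e), one), Z),  times(N, tree(e, tree(zero, one))) ≐ times(e, Y).
Decompose times/2: X1 ≐ tree(times(N, e), one),  f(one, one) ≐ Z.
Bind X1 := tree(times(N, e), one); no other remaining equation mentions X1.
Bind Z := f(one, one); no other remaining equation mentions Z.
Decompose times/2: N ≐ e,  tree(e, tree(zero, one)) ≐ Y.
Bind N := e; no other remaining equation mentions N. Substituting into the earlier binding gives X1 := tree(times(e, e), one).
Bind Y := tree(e, tree(zero, one)).
MGU = { X1 ↦ tree(times(e, e), one), Z ↦ f(one, one), N ↦ e, Y ↦ tree(e, tree(zero, one)) }, so X1 ↦ tree(times(e, e), one).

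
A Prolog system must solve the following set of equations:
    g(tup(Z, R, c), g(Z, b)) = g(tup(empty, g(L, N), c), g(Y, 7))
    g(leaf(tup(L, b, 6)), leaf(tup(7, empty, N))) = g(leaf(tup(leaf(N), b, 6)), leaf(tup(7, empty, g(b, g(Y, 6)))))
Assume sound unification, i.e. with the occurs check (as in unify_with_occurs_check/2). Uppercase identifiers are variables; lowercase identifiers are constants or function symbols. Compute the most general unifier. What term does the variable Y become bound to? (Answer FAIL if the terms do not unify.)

FAIL

Decompose g/2: tup(Z, R, c) = tup(empty, g(L, N), c),  g(Z, b) = g(Y, 7).
Decompose tup/3: Z = empty,  R = g(L, N),  c = c.
Bind Z := empty; substituting into the one remaining equation that mentions Z gives: g(empty, b) = g(Y, 7).
Bind R := g(L, N); no other remaining equation mentions R.
Delete trivial equation c = c.
Decompose g/2: empty = Y,  b = 7.
Bind Y := empty; substituting into the one remaining equation that mentions Y gives: g(leaf(tup(L, b, 6)), leaf(tup(7, empty, N))) = g(leaf(tup(leaf(N), b, 6)), leaf(tup(7, empty, g(b, g(empty, 6))))).
Clash: constants b and 7 differ; no unifier exists.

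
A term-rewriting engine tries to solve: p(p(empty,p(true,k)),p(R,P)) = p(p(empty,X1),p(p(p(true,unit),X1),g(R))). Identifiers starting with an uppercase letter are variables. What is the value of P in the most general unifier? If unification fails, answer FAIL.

g(p(p(true,unit),p(true,k)))

Decompose p/2: p(empty,p(true,k)) = p(empty,X1),  p(R,P) = p(p(p(true,unit),X1),g(R)).
Decompose p/2: empty = empty,  p(true,k) = X1.
Delete trivial equation empty = empty.
Bind X1 := p(true,k); substituting into the remaining equation gives: p(R,P) = p(p(p(true,unit),p(true,k)),g(R)).
Decompose p/2: R = p(p(true,unit),p(true,k)),  P = g(R).
Bind R := p(p(true,unit),p(true,k)); substituting into the remaining equation gives: P = g(p(p(true,unit),p(true,k))).
Bind P := g(p(p(true,unit),p(true,k))).
MGU = { X1 ↦ p(true,k), R ↦ p(p(true,unit),p(true,k)), P ↦ g(p(p(true,unit),p(true,k))) }, so P ↦ g(p(p(true,unit),p(true,k))).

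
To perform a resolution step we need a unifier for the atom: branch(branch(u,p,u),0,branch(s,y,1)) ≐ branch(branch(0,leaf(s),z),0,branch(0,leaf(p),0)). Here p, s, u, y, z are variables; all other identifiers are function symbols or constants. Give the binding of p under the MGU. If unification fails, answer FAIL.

FAIL

Decompose branch/3: branch(u,p,u) ≐ branch(0,leaf(s),z),  0 ≐ 0,  branch(s,y,1) ≐ branch(0,leaf(p),0).
Decompose branch/3: u ≐ 0,  p ≐ leaf(s),  u ≐ z.
Bind u := 0; substituting into the one remaining equation that mentions u gives: 0 ≐ z.
Bind p := leaf(s); substituting into the one remaining equation that mentions p gives: branch(s,y,1) ≐ branch(0,leaf(leaf(s)),0).
Bind z := 0; no other remaining equation mentions z.
Delete trivial equation 0 ≐ 0.
Decompose branch/3: s ≐ 0,  y ≐ leaf(leaf(s)),  1 ≐ 0.
Bind s := 0; substituting into the one remaining equation that mentions s gives: y ≐ leaf(leaf(0)). Substituting into the earlier binding gives p := leaf(0).
Bind y := leaf(leaf(0)); no other remaining equation mentions y.
Clash: constants 1 and 0 differ; no unifier exists.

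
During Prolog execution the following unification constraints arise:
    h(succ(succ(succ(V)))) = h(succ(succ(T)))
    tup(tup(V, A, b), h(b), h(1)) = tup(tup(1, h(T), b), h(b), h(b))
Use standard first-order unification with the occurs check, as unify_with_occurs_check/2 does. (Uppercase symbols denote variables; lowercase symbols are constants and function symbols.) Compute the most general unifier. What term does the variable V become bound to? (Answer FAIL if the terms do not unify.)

Decompose h/1: succ(succ(succ(V))) = succ(succ(T)).
Decompose succ/1: succ(succ(V)) = succ(T).
Decompose succ/1: succ(V) = T.
Bind T := succ(V); substituting into the remaining equation gives: tup(tup(V, A, b), h(b), h(1)) = tup(tup(1, h(succ(V)), b), h(b), h(b)).
Decompose tup/3: tup(V, A, b) = tup(1, h(succ(V)), b),  h(b) = h(b),  h(1) = h(b).
Decompose tup/3: V = 1,  A = h(succ(V)),  b = b.
Bind V := 1; substituting into the one remaining equation that mentions V gives: A = h(succ(1)). Substituting into the earlier binding gives T := succ(1).
Bind A := h(succ(1)); no other remaining equation mentions A.
Delete trivial equation b = b.
Delete trivial equation h(b) = h(b).
Decompose h/1: 1 = b.
Clash: constants 1 and b differ; no unifier exists.

FAIL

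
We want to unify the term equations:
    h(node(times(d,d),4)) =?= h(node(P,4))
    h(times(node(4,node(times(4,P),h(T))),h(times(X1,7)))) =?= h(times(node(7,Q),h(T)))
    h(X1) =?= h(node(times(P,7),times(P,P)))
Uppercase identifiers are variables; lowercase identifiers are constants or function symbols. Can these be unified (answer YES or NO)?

NO

Decompose h/1: node(times(d,d),4) =?= node(P,4).
Decompose node/2: times(d,d) =?= P,  4 =?= 4.
Bind P := times(d,d); substituting into the 2 remaining equations that mention P gives: h(times(node(4,node(times(4,times(d,d)),h(T))),h(times(X1,7)))) =?= h(times(node(7,Q),h(T))),  h(X1) =?= h(node(times(times(d,d),7),times(times(d,d),times(d,d)))).
Delete trivial equation 4 =?= 4.
Decompose h/1: times(node(4,node(times(4,times(d,d)),h(T))),h(times(X1,7))) =?= times(node(7,Q),h(T)).
Decompose times/2: node(4,node(times(4,times(d,d)),h(T))) =?= node(7,Q),  h(times(X1,7)) =?= h(T).
Decompose node/2: 4 =?= 7,  node(times(4,times(d,d)),h(T)) =?= Q.
Clash: constants 4 and 7 differ; no unifier exists.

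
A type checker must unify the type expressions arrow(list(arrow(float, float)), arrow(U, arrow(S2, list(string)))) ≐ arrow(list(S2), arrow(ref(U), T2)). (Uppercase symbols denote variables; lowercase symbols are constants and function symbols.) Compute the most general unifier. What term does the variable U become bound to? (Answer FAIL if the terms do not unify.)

FAIL

Decompose arrow/2: list(arrow(float, float)) ≐ list(S2),  arrow(U, arrow(S2, list(string))) ≐ arrow(ref(U), T2).
Decompose list/1: arrow(float, float) ≐ S2.
Bind S2 := arrow(float, float); substituting into the remaining equation gives: arrow(U, arrow(arrow(float, float), list(string))) ≐ arrow(ref(U), T2).
Decompose arrow/2: U ≐ ref(U),  arrow(arrow(float, float), list(string)) ≐ T2.
Occurs check fails: U occurs in ref(U); the equation U ≐ ref(U) has no finite solution.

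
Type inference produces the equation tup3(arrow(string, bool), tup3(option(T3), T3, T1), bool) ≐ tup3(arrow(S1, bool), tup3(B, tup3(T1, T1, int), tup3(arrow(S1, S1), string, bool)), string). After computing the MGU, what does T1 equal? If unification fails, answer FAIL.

FAIL

Decompose tup3/3: arrow(string, bool) ≐ arrow(S1, bool),  tup3(option(T3), T3, T1) ≐ tup3(B, tup3(T1, T1, int), tup3(arrow(S1, S1), string, bool)),  bool ≐ string.
Decompose arrow/2: string ≐ S1,  bool ≐ bool.
Bind S1 := string; substituting into the one remaining equation that mentions S1 gives: tup3(option(T3), T3, T1) ≐ tup3(B, tup3(T1, T1, int), tup3(arrow(string, string), string, bool)).
Delete trivial equation bool ≐ bool.
Decompose tup3/3: option(T3) ≐ B,  T3 ≐ tup3(T1, T1, int),  T1 ≐ tup3(arrow(string, string), string, bool).
Bind B := option(T3); no other remaining equation mentions B.
Bind T3 := tup3(T1, T1, int); no other remaining equation mentions T3. Substituting into the earlier binding gives B := option(tup3(T1, T1, int)).
Bind T1 := tup3(arrow(string, string), string, bool); no other remaining equation mentions T1. Substituting into the earlier bindings gives B := option(tup3(tup3(arrow(string, string), string, bool), tup3(arrow(string, string), string, bool), int)), T3 := tup3(tup3(arrow(string, string), string, bool), tup3(arrow(string, string), string, bool), int).
Clash: constants bool and string differ; no unifier exists.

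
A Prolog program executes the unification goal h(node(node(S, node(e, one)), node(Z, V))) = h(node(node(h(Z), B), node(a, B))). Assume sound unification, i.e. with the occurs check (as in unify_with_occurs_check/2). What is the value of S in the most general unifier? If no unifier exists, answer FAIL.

Decompose h/1: node(node(S, node(e, one)), node(Z, V)) = node(node(h(Z), B), node(a, B)).
Decompose node/2: node(S, node(e, one)) = node(h(Z), B),  node(Z, V) = node(a, B).
Decompose node/2: S = h(Z),  node(e, one) = B.
Bind S := h(Z); no other remaining equation mentions S.
Bind B := node(e, one); substituting into the remaining equation gives: node(Z, V) = node(a, node(e, one)).
Decompose node/2: Z = a,  V = node(e, one).
Bind Z := a; no other remaining equation mentions Z. Substituting into the earlier binding gives S := h(a).
Bind V := node(e, one).
MGU = { S -> h(a), B -> node(e, one), Z -> a, V -> node(e, one) }, so S -> h(a).

h(a)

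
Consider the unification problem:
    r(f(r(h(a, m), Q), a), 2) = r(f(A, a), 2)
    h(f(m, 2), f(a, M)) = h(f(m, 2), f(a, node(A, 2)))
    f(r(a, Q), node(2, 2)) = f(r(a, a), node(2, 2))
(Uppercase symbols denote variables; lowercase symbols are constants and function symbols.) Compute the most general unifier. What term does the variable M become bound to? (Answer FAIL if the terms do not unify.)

node(r(h(a, m), a), 2)

Decompose r/2: f(r(h(a, m), Q), a) = f(A, a),  2 = 2.
Decompose f/2: r(h(a, m), Q) = A,  a = a.
Bind A := r(h(a, m), Q); substituting into the one remaining equation that mentions A gives: h(f(m, 2), f(a, M)) = h(f(m, 2), f(a, node(r(h(a, m), Q), 2))).
Delete trivial equation a = a.
Delete trivial equation 2 = 2.
Decompose h/2: f(m, 2) = f(m, 2),  f(a, M) = f(a, node(r(h(a, m), Q), 2)).
Delete trivial equation f(m, 2) = f(m, 2).
Decompose f/2: a = a,  M = node(r(h(a, m), Q), 2).
Delete trivial equation a = a.
Bind M := node(r(h(a, m), Q), 2); no other remaining equation mentions M.
Decompose f/2: r(a, Q) = r(a, a),  node(2, 2) = node(2, 2).
Decompose r/2: a = a,  Q = a.
Delete trivial equation a = a.
Bind Q := a; no other remaining equation mentions Q. Substituting into the earlier bindings gives A := r(h(a, m), a), M := node(r(h(a, m), a), 2).
Delete trivial equation node(2, 2) = node(2, 2).
MGU = { A -> r(h(a, m), a), M -> node(r(h(a, m), a), 2), Q -> a }, so M -> node(r(h(a, m), a), 2).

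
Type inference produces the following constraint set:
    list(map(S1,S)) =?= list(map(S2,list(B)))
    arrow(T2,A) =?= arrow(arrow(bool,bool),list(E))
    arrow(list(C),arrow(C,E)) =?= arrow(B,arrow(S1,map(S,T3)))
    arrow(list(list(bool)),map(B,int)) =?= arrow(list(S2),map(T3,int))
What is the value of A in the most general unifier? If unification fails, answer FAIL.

Decompose list/1: map(S1,S) =?= map(S2,list(B)).
Decompose map/2: S1 =?= S2,  S =?= list(B).
Bind S1 := S2; substituting into the one remaining equation that mentions S1 gives: arrow(list(C),arrow(C,E)) =?= arrow(B,arrow(S2,map(S,T3))).
Bind S := list(B); substituting into the one remaining equation that mentions S gives: arrow(list(C),arrow(C,E)) =?= arrow(B,arrow(S2,map(list(B),T3))).
Decompose arrow/2: T2 =?= arrow(bool,bool),  A =?= list(E).
Bind T2 := arrow(bool,bool); no other remaining equation mentions T2.
Bind A := list(E); no other remaining equation mentions A.
Decompose arrow/2: list(C) =?= B,  arrow(C,E) =?= arrow(S2,map(list(B),T3)).
Bind B := list(C); substituting into the remaining equations gives: arrow(C,E) =?= arrow(S2,map(list(list(C)),T3)),  arrow(list(list(bool)),map(list(C),int)) =?= arrow(list(S2),map(T3,int)). Substituting into the earlier binding gives S := list(list(C)).
Decompose arrow/2: C =?= S2,  E =?= map(list(list(C)),T3).
Bind C := S2; substituting into the remaining equations gives: E =?= map(list(list(S2)),T3),  arrow(list(list(bool)),map(list(S2),int)) =?= arrow(list(S2),map(T3,int)). Substituting into the earlier bindings gives S := list(list(S2)), B := list(S2).
Bind E := map(list(list(S2)),T3); no other remaining equation mentions E. Substituting into the earlier binding gives A := list(map(list(list(S2)),T3)).
Decompose arrow/2: list(list(bool)) =?= list(S2),  map(list(S2),int) =?= map(T3,int).
Decompose list/1: list(bool) =?= S2.
Bind S2 := list(bool); substituting into the remaining equation gives: map(list(list(bool)),int) =?= map(T3,int). Substituting into the earlier bindings gives S1 := list(bool), S := list(list(list(bool))), A := list(map(list(list(list(bool))),T3)), B := list(list(bool)), C := list(bool), E := map(list(list(list(bool))),T3).
Decompose map/2: list(list(bool)) =?= T3,  int =?= int.
Bind T3 := list(list(bool)); no other remaining equation mentions T3. Substituting into the earlier bindings gives A := list(map(list(list(list(bool))),list(list(bool)))), E := map(list(list(list(bool))),list(list(bool))).
Delete trivial equation int =?= int.
MGU = { S1 -> list(bool), S -> list(list(list(bool))), T2 -> arrow(bool,bool), A -> list(map(list(list(list(bool))),list(list(bool)))), B -> list(list(bool)), C -> list(bool), E -> map(list(list(list(bool))),list(list(bool))), S2 -> list(bool), T3 -> list(list(bool)) }, so A -> list(map(list(list(list(bool))),list(list(bool)))).

list(map(list(list(list(bool))),list(list(bool))))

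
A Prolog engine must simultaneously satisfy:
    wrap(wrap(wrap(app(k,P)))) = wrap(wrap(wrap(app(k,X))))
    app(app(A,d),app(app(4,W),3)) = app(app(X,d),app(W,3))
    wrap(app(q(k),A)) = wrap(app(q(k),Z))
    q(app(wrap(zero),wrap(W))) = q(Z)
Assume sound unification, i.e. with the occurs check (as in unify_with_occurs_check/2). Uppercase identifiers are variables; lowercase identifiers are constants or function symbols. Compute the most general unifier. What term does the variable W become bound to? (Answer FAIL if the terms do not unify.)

Decompose wrap/1: wrap(wrap(app(k,P))) = wrap(wrap(app(k,X))).
Decompose wrap/1: wrap(app(k,P)) = wrap(app(k,X)).
Decompose wrap/1: app(k,P) = app(k,X).
Decompose app/2: k = k,  P = X.
Delete trivial equation k = k.
Bind P := X; no other remaining equation mentions P.
Decompose app/2: app(A,d) = app(X,d),  app(app(4,W),3) = app(W,3).
Decompose app/2: A = X,  d = d.
Bind A := X; substituting into the one remaining equation that mentions A gives: wrap(app(q(k),X)) = wrap(app(q(k),Z)).
Delete trivial equation d = d.
Decompose app/2: app(4,W) = W,  3 = 3.
Occurs check fails: W occurs in app(4,W); the equation W = app(4,W) has no finite solution.

FAIL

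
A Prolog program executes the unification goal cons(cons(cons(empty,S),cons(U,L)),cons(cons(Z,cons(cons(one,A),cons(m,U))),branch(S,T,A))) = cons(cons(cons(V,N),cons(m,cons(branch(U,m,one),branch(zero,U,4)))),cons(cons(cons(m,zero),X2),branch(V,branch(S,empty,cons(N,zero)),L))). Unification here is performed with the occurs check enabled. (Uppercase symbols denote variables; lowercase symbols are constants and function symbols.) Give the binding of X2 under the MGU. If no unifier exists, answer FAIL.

cons(cons(one,cons(branch(m,m,one),branch(zero,m,4))),cons(m,m))

Decompose cons/2: cons(cons(empty,S),cons(U,L)) = cons(cons(V,N),cons(m,cons(branch(U,m,one),branch(zero,U,4)))),  cons(cons(Z,cons(cons(one,A),cons(m,U))),branch(S,T,A)) = cons(cons(cons(m,zero),X2),branch(V,branch(S,empty,cons(N,zero)),L)).
Decompose cons/2: cons(empty,S) = cons(V,N),  cons(U,L) = cons(m,cons(branch(U,m,one),branch(zero,U,4))).
Decompose cons/2: empty = V,  S = N.
Bind V := empty; substituting into the one remaining equation that mentions V gives: cons(cons(Z,cons(cons(one,A),cons(m,U))),branch(S,T,A)) = cons(cons(cons(m,zero),X2),branch(empty,branch(S,empty,cons(N,zero)),L)).
Bind S := N; substituting into the one remaining equation that mentions S gives: cons(cons(Z,cons(cons(one,A),cons(m,U))),branch(N,T,A)) = cons(cons(cons(m,zero),X2),branch(empty,branch(N,empty,cons(N,zero)),L)).
Decompose cons/2: U = m,  L = cons(branch(U,m,one),branch(zero,U,4)).
Bind U := m; substituting into the remaining equations gives: L = cons(branch(m,m,one),branch(zero,m,4)),  cons(cons(Z,cons(cons(one,A),cons(m,m))),branch(N,T,A)) = cons(cons(cons(m,zero),X2),branch(empty,branch(N,empty,cons(N,zero)),L)).
Bind L := cons(branch(m,m,one),branch(zero,m,4)); substituting into the remaining equation gives: cons(cons(Z,cons(cons(one,A),cons(m,m))),branch(N,T,A)) = cons(cons(cons(m,zero),X2),branch(empty,branch(N,empty,cons(N,zero)),cons(branch(m,m,one),branch(zero,m,4)))).
Decompose cons/2: cons(Z,cons(cons(one,A),cons(m,m))) = cons(cons(m,zero),X2),  branch(N,T,A) = branch(empty,branch(N,empty,cons(N,zero)),cons(branch(m,m,one),branch(zero,m,4))).
Decompose cons/2: Z = cons(m,zero),  cons(cons(one,A),cons(m,m)) = X2.
Bind Z := cons(m,zero); no other remaining equation mentions Z.
Bind X2 := cons(cons(one,A),cons(m,m)); no other remaining equation mentions X2.
Decompose branch/3: N = empty,  T = branch(N,empty,cons(N,zero)),  A = cons(branch(m,m,one),branch(zero,m,4)).
Bind N := empty; substituting into the one remaining equation that mentions N gives: T = branch(empty,empty,cons(empty,zero)). Substituting into the earlier binding gives S := empty.
Bind T := branch(empty,empty,cons(empty,zero)); no other remaining equation mentions T.
Bind A := cons(branch(m,m,one),branch(zero,m,4)). Substituting into the earlier binding gives X2 := cons(cons(one,cons(branch(m,m,one),branch(zero,m,4))),cons(m,m)).
MGU = { V = empty, S = empty, U = m, L = cons(branch(m,m,one),branch(zero,m,4)), Z = cons(m,zero), X2 = cons(cons(one,cons(branch(m,m,one),branch(zero,m,4))),cons(m,m)), N = empty, T = branch(empty,empty,cons(empty,zero)), A = cons(branch(m,m,one),branch(zero,m,4)) }, so X2 = cons(cons(one,cons(branch(m,m,one),branch(zero,m,4))),cons(m,m)).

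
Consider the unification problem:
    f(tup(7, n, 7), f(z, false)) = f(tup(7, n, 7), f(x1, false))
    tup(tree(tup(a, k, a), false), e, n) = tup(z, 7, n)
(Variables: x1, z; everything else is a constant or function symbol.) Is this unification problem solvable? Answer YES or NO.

NO

Decompose f/2: tup(7, n, 7) = tup(7, n, 7),  f(z, false) = f(x1, false).
Delete trivial equation tup(7, n, 7) = tup(7, n, 7).
Decompose f/2: z = x1,  false = false.
Bind z := x1; substituting into the one remaining equation that mentions z gives: tup(tree(tup(a, k, a), false), e, n) = tup(x1, 7, n).
Delete trivial equation false = false.
Decompose tup/3: tree(tup(a, k, a), false) = x1,  e = 7,  n = n.
Bind x1 := tree(tup(a, k, a), false); no other remaining equation mentions x1. Substituting into the earlier binding gives z := tree(tup(a, k, a), false).
Clash: constants e and 7 differ; no unifier exists.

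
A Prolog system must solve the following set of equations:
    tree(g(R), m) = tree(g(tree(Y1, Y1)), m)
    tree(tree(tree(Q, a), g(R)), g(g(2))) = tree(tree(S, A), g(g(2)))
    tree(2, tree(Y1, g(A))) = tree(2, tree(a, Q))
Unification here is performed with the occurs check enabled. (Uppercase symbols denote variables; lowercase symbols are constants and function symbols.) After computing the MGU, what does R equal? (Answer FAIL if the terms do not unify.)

Decompose tree/2: g(R) = g(tree(Y1, Y1)),  m = m.
Decompose g/1: R = tree(Y1, Y1).
Bind R := tree(Y1, Y1); substituting into the one remaining equation that mentions R gives: tree(tree(tree(Q, a), g(tree(Y1, Y1))), g(g(2))) = tree(tree(S, A), g(g(2))).
Delete trivial equation m = m.
Decompose tree/2: tree(tree(Q, a), g(tree(Y1, Y1))) = tree(S, A),  g(g(2)) = g(g(2)).
Decompose tree/2: tree(Q, a) = S,  g(tree(Y1, Y1)) = A.
Bind S := tree(Q, a); no other remaining equation mentions S.
Bind A := g(tree(Y1, Y1)); substituting into the one remaining equation that mentions A gives: tree(2, tree(Y1, g(g(tree(Y1, Y1))))) = tree(2, tree(a, Q)).
Delete trivial equation g(g(2)) = g(g(2)).
Decompose tree/2: 2 = 2,  tree(Y1, g(g(tree(Y1, Y1)))) = tree(a, Q).
Delete trivial equation 2 = 2.
Decompose tree/2: Y1 = a,  g(g(tree(Y1, Y1))) = Q.
Bind Y1 := a; substituting into the remaining equation gives: g(g(tree(a, a))) = Q. Substituting into the earlier bindings gives R := tree(a, a), A := g(tree(a, a)).
Bind Q := g(g(tree(a, a))). Substituting into the earlier binding gives S := tree(g(g(tree(a, a))), a).
MGU = { R -> tree(a, a), S -> tree(g(g(tree(a, a))), a), A -> g(tree(a, a)), Y1 -> a, Q -> g(g(tree(a, a))) }, so R -> tree(a, a).

tree(a, a)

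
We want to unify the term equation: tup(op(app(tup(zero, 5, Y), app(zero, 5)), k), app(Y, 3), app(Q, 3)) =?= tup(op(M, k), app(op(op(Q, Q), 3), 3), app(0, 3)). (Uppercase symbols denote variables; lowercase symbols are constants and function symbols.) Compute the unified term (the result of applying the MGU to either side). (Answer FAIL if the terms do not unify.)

Decompose tup/3: op(app(tup(zero, 5, Y), app(zero, 5)), k) =?= op(M, k),  app(Y, 3) =?= app(op(op(Q, Q), 3), 3),  app(Q, 3) =?= app(0, 3).
Decompose op/2: app(tup(zero, 5, Y), app(zero, 5)) =?= M,  k =?= k.
Bind M := app(tup(zero, 5, Y), app(zero, 5)); no other remaining equation mentions M.
Delete trivial equation k =?= k.
Decompose app/2: Y =?= op(op(Q, Q), 3),  3 =?= 3.
Bind Y := op(op(Q, Q), 3); no other remaining equation mentions Y. Substituting into the earlier binding gives M := app(tup(zero, 5, op(op(Q, Q), 3)), app(zero, 5)).
Delete trivial equation 3 =?= 3.
Decompose app/2: Q =?= 0,  3 =?= 3.
Bind Q := 0; no other remaining equation mentions Q. Substituting into the earlier bindings gives M := app(tup(zero, 5, op(op(0, 0), 3)), app(zero, 5)), Y := op(op(0, 0), 3).
Delete trivial equation 3 =?= 3.
Applying the MGU to either side gives tup(op(app(tup(zero, 5, op(op(0, 0), 3)), app(zero, 5)), k), app(op(op(0, 0), 3), 3), app(0, 3)).

tup(op(app(tup(zero, 5, op(op(0, 0), 3)), app(zero, 5)), k), app(op(op(0, 0), 3), 3), app(0, 3))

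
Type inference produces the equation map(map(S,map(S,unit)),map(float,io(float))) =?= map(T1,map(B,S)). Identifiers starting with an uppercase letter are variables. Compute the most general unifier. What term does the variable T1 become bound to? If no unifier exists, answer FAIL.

map(io(float),map(io(float),unit))

Decompose map/2: map(S,map(S,unit)) =?= T1,  map(float,io(float)) =?= map(B,S).
Bind T1 := map(S,map(S,unit)); no other remaining equation mentions T1.
Decompose map/2: float =?= B,  io(float) =?= S.
Bind B := float; no other remaining equation mentions B.
Bind S := io(float). Substituting into the earlier binding gives T1 := map(io(float),map(io(float),unit)).
MGU = { T1 := map(io(float),map(io(float),unit)), B := float, S := io(float) }, so T1 := map(io(float),map(io(float),unit)).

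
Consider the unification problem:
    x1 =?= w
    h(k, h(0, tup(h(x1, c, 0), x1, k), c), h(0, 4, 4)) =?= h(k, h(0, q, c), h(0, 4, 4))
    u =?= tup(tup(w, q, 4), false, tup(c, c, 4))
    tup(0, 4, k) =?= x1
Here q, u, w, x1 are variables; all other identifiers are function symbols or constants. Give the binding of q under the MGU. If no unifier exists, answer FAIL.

Bind x1 := w; substituting into the 2 remaining equations that mention x1 gives: h(k, h(0, tup(h(w, c, 0), w, k), c), h(0, 4, 4)) =?= h(k, h(0, q, c), h(0, 4, 4)),  tup(0, 4, k) =?= w.
Decompose h/3: k =?= k,  h(0, tup(h(w, c, 0), w, k), c) =?= h(0, q, c),  h(0, 4, 4) =?= h(0, 4, 4).
Delete trivial equation k =?= k.
Decompose h/3: 0 =?= 0,  tup(h(w, c, 0), w, k) =?= q,  c =?= c.
Delete trivial equation 0 =?= 0.
Bind q := tup(h(w, c, 0), w, k); substituting into the one remaining equation that mentions q gives: u =?= tup(tup(w, tup(h(w, c, 0), w, k), 4), false, tup(c, c, 4)).
Delete trivial equation c =?= c.
Delete trivial equation h(0, 4, 4) =?= h(0, 4, 4).
Bind u := tup(tup(w, tup(h(w, c, 0), w, k), 4), false, tup(c, c, 4)); no other remaining equation mentions u.
Bind w := tup(0, 4, k). Substituting into the earlier bindings gives x1 := tup(0, 4, k), q := tup(h(tup(0, 4, k), c, 0), tup(0, 4, k), k), u := tup(tup(tup(0, 4, k), tup(h(tup(0, 4, k), c, 0), tup(0, 4, k), k), 4), false, tup(c, c, 4)).
MGU = { x1 := tup(0, 4, k), q := tup(h(tup(0, 4, k), c, 0), tup(0, 4, k), k), u := tup(tup(tup(0, 4, k), tup(h(tup(0, 4, k), c, 0), tup(0, 4, k), k), 4), false, tup(c, c, 4)), w := tup(0, 4, k) }, so q := tup(h(tup(0, 4, k), c, 0), tup(0, 4, k), k).

tup(h(tup(0, 4, k), c, 0), tup(0, 4, k), k)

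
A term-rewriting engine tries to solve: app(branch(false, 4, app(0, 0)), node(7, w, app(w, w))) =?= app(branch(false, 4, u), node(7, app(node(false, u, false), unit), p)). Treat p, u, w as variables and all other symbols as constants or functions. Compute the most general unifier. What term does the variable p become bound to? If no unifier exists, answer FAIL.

app(app(node(false, app(0, 0), false), unit), app(node(false, app(0, 0), false), unit))

Decompose app/2: branch(false, 4, app(0, 0)) =?= branch(false, 4, u),  node(7, w, app(w, w)) =?= node(7, app(node(false, u, false), unit), p).
Decompose branch/3: false =?= false,  4 =?= 4,  app(0, 0) =?= u.
Delete trivial equation false =?= false.
Delete trivial equation 4 =?= 4.
Bind u := app(0, 0); substituting into the remaining equation gives: node(7, w, app(w, w)) =?= node(7, app(node(false, app(0, 0), false), unit), p).
Decompose node/3: 7 =?= 7,  w =?= app(node(false, app(0, 0), false), unit),  app(w, w) =?= p.
Delete trivial equation 7 =?= 7.
Bind w := app(node(false, app(0, 0), false), unit); substituting into the remaining equation gives: app(app(node(false, app(0, 0), false), unit), app(node(false, app(0, 0), false), unit)) =?= p.
Bind p := app(app(node(false, app(0, 0), false), unit), app(node(false, app(0, 0), false), unit)).
MGU = { u -> app(0, 0), w -> app(node(false, app(0, 0), false), unit), p -> app(app(node(false, app(0, 0), false), unit), app(node(false, app(0, 0), false), unit)) }, so p -> app(app(node(false, app(0, 0), false), unit), app(node(false, app(0, 0), false), unit)).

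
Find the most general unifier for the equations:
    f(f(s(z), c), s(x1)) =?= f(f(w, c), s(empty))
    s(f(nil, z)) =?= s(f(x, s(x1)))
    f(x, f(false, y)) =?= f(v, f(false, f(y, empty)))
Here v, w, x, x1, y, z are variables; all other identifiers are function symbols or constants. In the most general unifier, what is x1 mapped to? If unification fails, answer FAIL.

Decompose f/2: f(s(z), c) =?= f(w, c),  s(x1) =?= s(empty).
Decompose f/2: s(z) =?= w,  c =?= c.
Bind w := s(z); no other remaining equation mentions w.
Delete trivial equation c =?= c.
Decompose s/1: x1 =?= empty.
Bind x1 := empty; substituting into the one remaining equation that mentions x1 gives: s(f(nil, z)) =?= s(f(x, s(empty))).
Decompose s/1: f(nil, z) =?= f(x, s(empty)).
Decompose f/2: nil =?= x,  z =?= s(empty).
Bind x := nil; substituting into the one remaining equation that mentions x gives: f(nil, f(false, y)) =?= f(v, f(false, f(y, empty))).
Bind z := s(empty); no other remaining equation mentions z. Substituting into the earlier binding gives w := s(s(empty)).
Decompose f/2: nil =?= v,  f(false, y) =?= f(false, f(y, empty)).
Bind v := nil; no other remaining equation mentions v.
Decompose f/2: false =?= false,  y =?= f(y, empty).
Delete trivial equation false =?= false.
Occurs check fails: y occurs in f(y, empty); the equation y =?= f(y, empty) has no finite solution.

FAIL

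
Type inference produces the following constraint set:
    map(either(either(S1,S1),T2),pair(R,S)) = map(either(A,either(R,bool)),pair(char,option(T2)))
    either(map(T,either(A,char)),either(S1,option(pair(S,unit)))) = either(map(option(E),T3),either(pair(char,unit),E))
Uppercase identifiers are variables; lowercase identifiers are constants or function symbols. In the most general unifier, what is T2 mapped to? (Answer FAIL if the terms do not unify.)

Decompose map/2: either(either(S1,S1),T2) = either(A,either(R,bool)),  pair(R,S) = pair(char,option(T2)).
Decompose either/2: either(S1,S1) = A,  T2 = either(R,bool).
Bind A := either(S1,S1); substituting into the one remaining equation that mentions A gives: either(map(T,either(either(S1,S1),char)),either(S1,option(pair(S,unit)))) = either(map(option(E),T3),either(pair(char,unit),E)).
Bind T2 := either(R,bool); substituting into the one remaining equation that mentions T2 gives: pair(R,S) = pair(char,option(either(R,bool))).
Decompose pair/2: R = char,  S = option(either(R,bool)).
Bind R := char; substituting into the one remaining equation that mentions R gives: S = option(either(char,bool)). Substituting into the earlier binding gives T2 := either(char,bool).
Bind S := option(either(char,bool)); substituting into the remaining equation gives: either(map(T,either(either(S1,S1),char)),either(S1,option(pair(option(either(char,bool)),unit)))) = either(map(option(E),T3),either(pair(char,unit),E)).
Decompose either/2: map(T,either(either(S1,S1),char)) = map(option(E),T3),  either(S1,option(pair(option(either(char,bool)),unit))) = either(pair(char,unit),E).
Decompose map/2: T = option(E),  either(either(S1,S1),char) = T3.
Bind T := option(E); no other remaining equation mentions T.
Bind T3 := either(either(S1,S1),char); no other remaining equation mentions T3.
Decompose either/2: S1 = pair(char,unit),  option(pair(option(either(char,bool)),unit)) = E.
Bind S1 := pair(char,unit); no other remaining equation mentions S1. Substituting into the earlier bindings gives A := either(pair(char,unit),pair(char,unit)), T3 := either(either(pair(char,unit),pair(char,unit)),char).
Bind E := option(pair(option(either(char,bool)),unit)). Substituting into the earlier binding gives T := option(option(pair(option(either(char,bool)),unit))).
MGU = { A -> either(pair(char,unit),pair(char,unit)), T2 -> either(char,bool), R -> char, S -> option(either(char,bool)), T -> option(option(pair(option(either(char,bool)),unit))), T3 -> either(either(pair(char,unit),pair(char,unit)),char), S1 -> pair(char,unit), E -> option(pair(option(either(char,bool)),unit)) }, so T2 -> either(char,bool).

either(char,bool)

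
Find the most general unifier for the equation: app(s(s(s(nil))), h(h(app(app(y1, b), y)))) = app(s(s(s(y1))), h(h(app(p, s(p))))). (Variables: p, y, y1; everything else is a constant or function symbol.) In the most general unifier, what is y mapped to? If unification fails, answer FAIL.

Decompose app/2: s(s(s(nil))) = s(s(s(y1))),  h(h(app(app(y1, b), y))) = h(h(app(p, s(p)))).
Decompose s/1: s(s(nil)) = s(s(y1)).
Decompose s/1: s(nil) = s(y1).
Decompose s/1: nil = y1.
Bind y1 := nil; substituting into the remaining equation gives: h(h(app(app(nil, b), y))) = h(h(app(p, s(p)))).
Decompose h/1: h(app(app(nil, b), y)) = h(app(p, s(p))).
Decompose h/1: app(app(nil, b), y) = app(p, s(p)).
Decompose app/2: app(nil, b) = p,  y = s(p).
Bind p := app(nil, b); substituting into the remaining equation gives: y = s(app(nil, b)).
Bind y := s(app(nil, b)).
MGU = { y1 := nil, p := app(nil, b), y := s(app(nil, b)) }, so y := s(app(nil, b)).

s(app(nil, b))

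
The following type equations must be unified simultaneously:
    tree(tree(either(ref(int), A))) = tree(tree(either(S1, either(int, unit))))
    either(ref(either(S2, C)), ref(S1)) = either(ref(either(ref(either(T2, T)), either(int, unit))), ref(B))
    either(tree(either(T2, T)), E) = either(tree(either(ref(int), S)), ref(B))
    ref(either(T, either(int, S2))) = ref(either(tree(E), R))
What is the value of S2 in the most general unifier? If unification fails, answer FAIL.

ref(either(ref(int), tree(ref(ref(int)))))

Decompose tree/1: tree(either(ref(int), A)) = tree(either(S1, either(int, unit))).
Decompose tree/1: either(ref(int), A) = either(S1, either(int, unit)).
Decompose either/2: ref(int) = S1,  A = either(int, unit).
Bind S1 := ref(int); substituting into the one remaining equation that mentions S1 gives: either(ref(either(S2, C)), ref(ref(int))) = either(ref(either(ref(either(T2, T)), either(int, unit))), ref(B)).
Bind A := either(int, unit); no other remaining equation mentions A.
Decompose either/2: ref(either(S2, C)) = ref(either(ref(either(T2, T)), either(int, unit))),  ref(ref(int)) = ref(B).
Decompose ref/1: either(S2, C) = either(ref(either(T2, T)), either(int, unit)).
Decompose either/2: S2 = ref(either(T2, T)),  C = either(int, unit).
Bind S2 := ref(either(T2, T)); substituting into the one remaining equation that mentions S2 gives: ref(either(T, either(int, ref(either(T2, T))))) = ref(either(tree(E), R)).
Bind C := either(int, unit); no other remaining equation mentions C.
Decompose ref/1: ref(int) = B.
Bind B := ref(int); substituting into the one remaining equation that mentions B gives: either(tree(either(T2, T)), E) = either(tree(either(ref(int), S)), ref(ref(int))).
Decompose either/2: tree(either(T2, T)) = tree(either(ref(int), S)),  E = ref(ref(int)).
Decompose tree/1: either(T2, T) = either(ref(int), S).
Decompose either/2: T2 = ref(int),  T = S.
Bind T2 := ref(int); substituting into the one remaining equation that mentions T2 gives: ref(either(T, either(int, ref(either(ref(int), T))))) = ref(either(tree(E), R)). Substituting into the earlier binding gives S2 := ref(either(ref(int), T)).
Bind T := S; substituting into the one remaining equation that mentions T gives: ref(either(S, either(int, ref(either(ref(int), S))))) = ref(either(tree(E), R)). Substituting into the earlier binding gives S2 := ref(either(ref(int), S)).
Bind E := ref(ref(int)); substituting into the remaining equation gives: ref(either(S, either(int, ref(either(ref(int), S))))) = ref(either(tree(ref(ref(int))), R)).
Decompose ref/1: either(S, either(int, ref(either(ref(int), S)))) = either(tree(ref(ref(int))), R).
Decompose either/2: S = tree(ref(ref(int))),  either(int, ref(either(ref(int), S))) = R.
Bind S := tree(ref(ref(int))); substituting into the remaining equation gives: either(int, ref(either(ref(int), tree(ref(ref(int)))))) = R. Substituting into the earlier bindings gives S2 := ref(either(ref(int), tree(ref(ref(int))))), T := tree(ref(ref(int))).
Bind R := either(int, ref(either(ref(int), tree(ref(ref(int)))))).
MGU = { S1 ↦ ref(int), A ↦ either(int, unit), S2 ↦ ref(either(ref(int), tree(ref(ref(int))))), C ↦ either(int, unit), B ↦ ref(int), T2 ↦ ref(int), T ↦ tree(ref(ref(int))), E ↦ ref(ref(int)), S ↦ tree(ref(ref(int))), R ↦ either(int, ref(either(ref(int), tree(ref(ref(int)))))) }, so S2 ↦ ref(either(ref(int), tree(ref(ref(int))))).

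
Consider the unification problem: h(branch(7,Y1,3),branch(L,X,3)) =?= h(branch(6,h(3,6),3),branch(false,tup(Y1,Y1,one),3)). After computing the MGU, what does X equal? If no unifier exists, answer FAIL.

FAIL

Decompose h/2: branch(7,Y1,3) =?= branch(6,h(3,6),3),  branch(L,X,3) =?= branch(false,tup(Y1,Y1,one),3).
Decompose branch/3: 7 =?= 6,  Y1 =?= h(3,6),  3 =?= 3.
Clash: constants 7 and 6 differ; no unifier exists.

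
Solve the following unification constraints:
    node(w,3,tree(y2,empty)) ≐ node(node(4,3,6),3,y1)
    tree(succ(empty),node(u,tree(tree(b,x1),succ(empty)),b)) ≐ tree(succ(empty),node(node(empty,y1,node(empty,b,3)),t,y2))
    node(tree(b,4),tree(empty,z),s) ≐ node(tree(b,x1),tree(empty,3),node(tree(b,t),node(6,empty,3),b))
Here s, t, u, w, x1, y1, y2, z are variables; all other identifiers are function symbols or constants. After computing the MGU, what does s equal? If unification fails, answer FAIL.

node(tree(b,tree(tree(b,4),succ(empty))),node(6,empty,3),b)

Decompose node/3: w ≐ node(4,3,6),  3 ≐ 3,  tree(y2,empty) ≐ y1.
Bind w := node(4,3,6); no other remaining equation mentions w.
Delete trivial equation 3 ≐ 3.
Bind y1 := tree(y2,empty); substituting into the one remaining equation that mentions y1 gives: tree(succ(empty),node(u,tree(tree(b,x1),succ(empty)),b)) ≐ tree(succ(empty),node(node(empty,tree(y2,empty),node(empty,b,3)),t,y2)).
Decompose tree/2: succ(empty) ≐ succ(empty),  node(u,tree(tree(b,x1),succ(empty)),b) ≐ node(node(empty,tree(y2,empty),node(empty,b,3)),t,y2).
Delete trivial equation succ(empty) ≐ succ(empty).
Decompose node/3: u ≐ node(empty,tree(y2,empty),node(empty,b,3)),  tree(tree(b,x1),succ(empty)) ≐ t,  b ≐ y2.
Bind u := node(empty,tree(y2,empty),node(empty,b,3)); no other remaining equation mentions u.
Bind t := tree(tree(b,x1),succ(empty)); substituting into the one remaining equation that mentions t gives: node(tree(b,4),tree(empty,z),s) ≐ node(tree(b,x1),tree(empty,3),node(tree(b,tree(tree(b,x1),succ(empty))),node(6,empty,3),b)).
Bind y2 := b; no other remaining equation mentions y2. Substituting into the earlier bindings gives y1 := tree(b,empty), u := node(empty,tree(b,empty),node(empty,b,3)).
Decompose node/3: tree(b,4) ≐ tree(b,x1),  tree(empty,z) ≐ tree(empty,3),  s ≐ node(tree(b,tree(tree(b,x1),succ(empty))),node(6,empty,3),b).
Decompose tree/2: b ≐ b,  4 ≐ x1.
Delete trivial equation b ≐ b.
Bind x1 := 4; substituting into the one remaining equation that mentions x1 gives: s ≐ node(tree(b,tree(tree(b,4),succ(empty))),node(6,empty,3),b). Substituting into the earlier binding gives t := tree(tree(b,4),succ(empty)).
Decompose tree/2: empty ≐ empty,  z ≐ 3.
Delete trivial equation empty ≐ empty.
Bind z := 3; no other remaining equation mentions z.
Bind s := node(tree(b,tree(tree(b,4),succ(empty))),node(6,empty,3),b).
MGU = { w -> node(4,3,6), y1 -> tree(b,empty), u -> node(empty,tree(b,empty),node(empty,b,3)), t -> tree(tree(b,4),succ(empty)), y2 -> b, x1 -> 4, z -> 3, s -> node(tree(b,tree(tree(b,4),succ(empty))),node(6,empty,3),b) }, so s -> node(tree(b,tree(tree(b,4),succ(empty))),node(6,empty,3),b).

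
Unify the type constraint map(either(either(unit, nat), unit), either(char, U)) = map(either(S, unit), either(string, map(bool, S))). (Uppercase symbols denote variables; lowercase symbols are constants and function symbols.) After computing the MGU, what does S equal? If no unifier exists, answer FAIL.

Decompose map/2: either(either(unit, nat), unit) = either(S, unit),  either(char, U) = either(string, map(bool, S)).
Decompose either/2: either(unit, nat) = S,  unit = unit.
Bind S := either(unit, nat); substituting into the one remaining equation that mentions S gives: either(char, U) = either(string, map(bool, either(unit, nat))).
Delete trivial equation unit = unit.
Decompose either/2: char = string,  U = map(bool, either(unit, nat)).
Clash: constants char and string differ; no unifier exists.

FAIL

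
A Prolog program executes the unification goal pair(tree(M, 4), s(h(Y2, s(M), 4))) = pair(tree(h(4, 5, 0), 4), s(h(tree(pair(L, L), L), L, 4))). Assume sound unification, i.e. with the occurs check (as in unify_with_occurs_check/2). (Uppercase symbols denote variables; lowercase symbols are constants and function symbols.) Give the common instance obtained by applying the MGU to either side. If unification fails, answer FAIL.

Decompose pair/2: tree(M, 4) = tree(h(4, 5, 0), 4),  s(h(Y2, s(M), 4)) = s(h(tree(pair(L, L), L), L, 4)).
Decompose tree/2: M = h(4, 5, 0),  4 = 4.
Bind M := h(4, 5, 0); substituting into the one remaining equation that mentions M gives: s(h(Y2, s(h(4, 5, 0)), 4)) = s(h(tree(pair(L, L), L), L, 4)).
Delete trivial equation 4 = 4.
Decompose s/1: h(Y2, s(h(4, 5, 0)), 4) = h(tree(pair(L, L), L), L, 4).
Decompose h/3: Y2 = tree(pair(L, L), L),  s(h(4, 5, 0)) = L,  4 = 4.
Bind Y2 := tree(pair(L, L), L); no other remaining equation mentions Y2.
Bind L := s(h(4, 5, 0)); no other remaining equation mentions L. Substituting into the earlier binding gives Y2 := tree(pair(s(h(4, 5, 0)), s(h(4, 5, 0))), s(h(4, 5, 0))).
Delete trivial equation 4 = 4.
Applying the MGU to either side gives pair(tree(h(4, 5, 0), 4), s(h(tree(pair(s(h(4, 5, 0)), s(h(4, 5, 0))), s(h(4, 5, 0))), s(h(4, 5, 0)), 4))).

pair(tree(h(4, 5, 0), 4), s(h(tree(pair(s(h(4, 5, 0)), s(h(4, 5, 0))), s(h(4, 5, 0))), s(h(4, 5, 0)), 4)))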